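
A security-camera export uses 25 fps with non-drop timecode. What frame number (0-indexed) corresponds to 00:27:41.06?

Total seconds to the label: (0 × 3600 + 27 × 60 + 41) = 1661.
Frame index = 1661 × 25 + 6 = 41531.

frame 41531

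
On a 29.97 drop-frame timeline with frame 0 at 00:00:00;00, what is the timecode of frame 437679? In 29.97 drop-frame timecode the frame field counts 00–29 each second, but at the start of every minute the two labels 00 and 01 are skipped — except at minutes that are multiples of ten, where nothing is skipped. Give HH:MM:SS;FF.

Each 10-minute DF block holds 10 × 60 × 30 − 9 × 2 = 17982 frames. 437679 ÷ 17982 → 24 full blocks, remainder 6111.
Within the partial block the first minute is 1800 frames and each further minute 1798, so 3 further minute boundaries passed. Total skipped labels = 18 × 24 + 2 × 3 = 438.
Non-drop label index = 437679 + 438 = 438117; at 30 labels/s that is 04:03:23:27, i.e. DF 04:03:23;27.

04:03:23;27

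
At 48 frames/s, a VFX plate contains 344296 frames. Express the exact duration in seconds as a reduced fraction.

43037/6 seconds

Running time = 344296 ÷ (48) = 344296 × 1/48 = 43037/6 s.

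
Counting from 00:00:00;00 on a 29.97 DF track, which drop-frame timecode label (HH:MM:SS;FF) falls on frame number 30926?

00:17:11;28

Each 10-minute DF block holds 10 × 60 × 30 − 9 × 2 = 17982 frames. 30926 ÷ 17982 → 1 full block, remainder 12944.
Within the partial block the first minute is 1800 frames and each further minute 1798, so 7 further minute boundaries passed. Total skipped labels = 18 × 1 + 2 × 7 = 32.
Non-drop label index = 30926 + 32 = 30958; at 30 labels/s that is 00:17:11:28, i.e. DF 00:17:11;28.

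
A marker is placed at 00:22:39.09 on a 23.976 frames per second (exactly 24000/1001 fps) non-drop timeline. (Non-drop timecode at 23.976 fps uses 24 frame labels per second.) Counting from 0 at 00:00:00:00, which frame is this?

32625

Total seconds to the label: (0 × 3600 + 22 × 60 + 39) = 1359.
Frame index = 1359 × 24 + 9 = 32625.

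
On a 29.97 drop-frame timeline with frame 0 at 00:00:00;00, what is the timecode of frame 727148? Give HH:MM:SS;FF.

Each 10-minute DF block holds 10 × 60 × 30 − 9 × 2 = 17982 frames. 727148 ÷ 17982 → 40 full blocks, remainder 7868.
Within the partial block the first minute is 1800 frames and each further minute 1798, so 4 further minute boundaries passed. Total skipped labels = 18 × 40 + 2 × 4 = 728.
Non-drop label index = 727148 + 728 = 727876; at 30 labels/s that is 06:44:22:16, i.e. DF 06:44:22;16.

06:44:22;16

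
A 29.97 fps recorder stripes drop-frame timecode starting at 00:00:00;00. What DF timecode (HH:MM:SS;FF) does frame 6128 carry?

00:03:24;14

Each 10-minute DF block holds 10 × 60 × 30 − 9 × 2 = 17982 frames. 6128 ÷ 17982 → 0 full blocks, remainder 6128.
Within the partial block the first minute is 1800 frames and each further minute 1798, so 3 further minute boundaries passed. Total skipped labels = 18 × 0 + 2 × 3 = 6.
Non-drop label index = 6128 + 6 = 6134; at 30 labels/s that is 00:03:24:14, i.e. DF 00:03:24;14.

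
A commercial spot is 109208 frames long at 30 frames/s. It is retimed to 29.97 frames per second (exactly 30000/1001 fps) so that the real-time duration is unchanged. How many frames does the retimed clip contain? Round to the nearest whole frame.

Frames at target rate = 109208 × (30000/1001) / (30) = 9928000/91 ≈ 109098.901.
Nearest whole frame: 109099.

109099 frames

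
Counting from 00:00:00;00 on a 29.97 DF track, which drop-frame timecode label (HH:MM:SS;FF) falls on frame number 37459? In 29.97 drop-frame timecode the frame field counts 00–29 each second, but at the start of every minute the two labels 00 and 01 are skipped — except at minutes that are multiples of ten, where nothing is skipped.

00:20:49;25

Ten DF minutes hold 17982 frames, so frame 37459 lies in block 2 (frames 35964–53945) with 1495 frames into that block.
The block's first minute is 1800 frames and the rest 1798 each; 1495 frames reaches minute 0, so 2 × 18 + 0 × 2 = 36 labels have been skipped so far.
Adding those back, label number 37459 + 36 = 37495 at 30 labels/s is 1249 s + 25 f = 0 h 20 min 49 s frame 25, i.e. 00:20:49;25.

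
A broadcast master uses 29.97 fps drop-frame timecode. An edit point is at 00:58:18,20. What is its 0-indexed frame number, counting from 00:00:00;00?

104854

Complete 10-minute blocks: 5, each 17982 frames → 89910.
Remaining 8 whole minutes in the current block: 1800 + 7 × 1798 = 14386 frames.
Within the current minute: 18 × 30 + 20 − 2 = 558 (labels ;00/;01 skipped at this minute). Total = 89910 + 14386 + 558 = 104854.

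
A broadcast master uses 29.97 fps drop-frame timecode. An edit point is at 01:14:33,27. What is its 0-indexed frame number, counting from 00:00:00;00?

Complete 10-minute blocks: 7, each 17982 frames → 125874.
Remaining 4 whole minutes in the current block: 1800 + 3 × 1798 = 7194 frames.
Within the current minute: 33 × 30 + 27 − 2 = 1015 (labels ;00/;01 skipped at this minute). Total = 125874 + 7194 + 1015 = 134083.

134083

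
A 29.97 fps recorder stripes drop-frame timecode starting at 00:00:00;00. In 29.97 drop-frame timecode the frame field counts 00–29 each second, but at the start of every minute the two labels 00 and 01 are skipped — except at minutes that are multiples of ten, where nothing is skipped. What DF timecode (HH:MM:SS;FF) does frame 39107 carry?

00:21:44;25

Each 10-minute DF block holds 10 × 60 × 30 − 9 × 2 = 17982 frames. 39107 ÷ 17982 → 2 full blocks, remainder 3143.
Within the partial block the first minute is 1800 frames and each further minute 1798, so 1 further minute boundary passed. Total skipped labels = 18 × 2 + 2 × 1 = 38.
Non-drop label index = 39107 + 38 = 39145; at 30 labels/s that is 00:21:44:25, i.e. DF 00:21:44;25.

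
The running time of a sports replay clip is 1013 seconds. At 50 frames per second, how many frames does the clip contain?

Frames = 1013 × 50 = 50650.

50650 frames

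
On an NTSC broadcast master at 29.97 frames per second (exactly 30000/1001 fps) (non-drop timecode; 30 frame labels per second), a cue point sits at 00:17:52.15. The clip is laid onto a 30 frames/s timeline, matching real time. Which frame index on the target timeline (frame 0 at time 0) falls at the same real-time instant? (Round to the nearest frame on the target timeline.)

frame 32207

Source frame index: (0×3600 + 17×60 + 52) × 30 + 15 = 32175.
Real time: 32175 / (30000/1001) = 429429/400 s.
Target frame: (429429/400) × (30) = 1288287/40 ≈ 32207.175 → 32207.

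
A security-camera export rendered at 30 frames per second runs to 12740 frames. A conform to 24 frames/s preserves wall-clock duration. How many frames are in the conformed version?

Target frames = source frames × (target rate / source rate) = 12740 × (24)/(30) = 12740 × 4/5 = 10192.

10192 frames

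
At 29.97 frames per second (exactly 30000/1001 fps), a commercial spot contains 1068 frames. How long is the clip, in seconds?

35.6356 seconds

Running time = 1068 / (30000/1001) = 35.6356 s.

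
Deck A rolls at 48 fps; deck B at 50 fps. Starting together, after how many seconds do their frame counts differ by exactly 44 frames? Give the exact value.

22 seconds

The gap grows by |50 − 48| = 2 frames per second.
Time for a 44-frame gap: 44 ÷ (2) = 22 s.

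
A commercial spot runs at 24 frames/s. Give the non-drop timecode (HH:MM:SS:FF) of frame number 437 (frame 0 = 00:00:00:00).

437 ÷ 24 = 18 full seconds, remainder 5 frames.
18 s = 0 h 0 min 18 s.
Timecode: 00:00:18:05.

00:00:18:05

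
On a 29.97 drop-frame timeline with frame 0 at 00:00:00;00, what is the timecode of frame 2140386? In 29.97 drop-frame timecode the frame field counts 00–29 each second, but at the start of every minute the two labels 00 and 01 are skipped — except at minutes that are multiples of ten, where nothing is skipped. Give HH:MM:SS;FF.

Ten DF minutes hold 17982 frames, so frame 2140386 lies in block 119 (frames 2139858–2157839) with 528 frames into that block.
The block's first minute is 1800 frames and the rest 1798 each; 528 frames reaches minute 0, so 119 × 18 + 0 × 2 = 2142 labels have been skipped so far.
Adding those back, label number 2140386 + 2142 = 2142528 at 30 labels/s is 71417 s + 18 f = 19 h 50 min 17 s frame 18, i.e. 19:50:17;18.

19:50:17;18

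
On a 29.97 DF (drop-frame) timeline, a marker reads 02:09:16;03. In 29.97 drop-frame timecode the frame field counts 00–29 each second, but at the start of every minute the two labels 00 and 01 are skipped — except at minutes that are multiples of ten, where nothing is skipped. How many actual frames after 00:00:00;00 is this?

232449

As if non-drop at 30 labels/s: (2 × 3600 + 9 × 60 + 16) × 30 + 3 = 232683.
Minute boundaries passed: 129; those not divisible by 10: 129 − 12 = 117; dropped labels = 2 × 117 = 234.
Actual frame index = 232683 − 234 = 232449.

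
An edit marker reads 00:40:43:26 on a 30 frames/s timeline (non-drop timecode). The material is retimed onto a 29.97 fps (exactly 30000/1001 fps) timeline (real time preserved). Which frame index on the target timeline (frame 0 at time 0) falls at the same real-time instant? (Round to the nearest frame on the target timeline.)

frame 73243

Source frame index: (0×3600 + 40×60 + 43) × 30 + 26 = 73316.
Real time: 73316 / (30) = 36658/15 s.
Target frame: (36658/15) × (30000/1001) = 73316000/1001 ≈ 73242.757 → 73243.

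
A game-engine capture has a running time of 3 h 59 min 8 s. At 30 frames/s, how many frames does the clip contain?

3 h 59 min 8 s = 14348 s.
Frames = 14348 × 30 = 430440.

430440 frames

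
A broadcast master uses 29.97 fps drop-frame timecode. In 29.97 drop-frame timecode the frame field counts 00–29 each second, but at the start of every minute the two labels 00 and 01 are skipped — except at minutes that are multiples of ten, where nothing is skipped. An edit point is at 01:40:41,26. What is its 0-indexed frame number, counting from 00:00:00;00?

181076

Complete 10-minute blocks: 10, each 17982 frames → 179820.
Remaining 0 whole minutes in the current block: 0 frames.
Within the current minute: 41 × 30 + 26 = 1256. Total = 179820 + 0 + 1256 = 181076.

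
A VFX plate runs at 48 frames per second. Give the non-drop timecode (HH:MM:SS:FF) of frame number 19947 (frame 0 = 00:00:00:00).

19947 ÷ 48 = 415 full seconds, remainder 27 frames.
415 s = 0 h 6 min 55 s.
Timecode: 00:06:55:27.

00:06:55:27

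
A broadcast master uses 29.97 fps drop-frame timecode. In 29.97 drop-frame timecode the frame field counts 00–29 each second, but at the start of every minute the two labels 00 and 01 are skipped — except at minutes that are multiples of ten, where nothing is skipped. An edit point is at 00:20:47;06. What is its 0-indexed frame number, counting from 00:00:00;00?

As if non-drop at 30 labels/s: (0 × 3600 + 20 × 60 + 47) × 30 + 6 = 37416.
Minute boundaries passed: 20; those not divisible by 10: 20 − 2 = 18; dropped labels = 2 × 18 = 36.
Actual frame index = 37416 − 36 = 37380.

37380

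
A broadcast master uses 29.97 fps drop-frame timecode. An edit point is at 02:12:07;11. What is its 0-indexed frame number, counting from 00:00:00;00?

Complete 10-minute blocks: 13, each 17982 frames → 233766.
Remaining 2 whole minutes in the current block: 1800 + 1 × 1798 = 3598 frames.
Within the current minute: 7 × 30 + 11 − 2 = 219 (labels ;00/;01 skipped at this minute). Total = 233766 + 3598 + 219 = 237583.

237583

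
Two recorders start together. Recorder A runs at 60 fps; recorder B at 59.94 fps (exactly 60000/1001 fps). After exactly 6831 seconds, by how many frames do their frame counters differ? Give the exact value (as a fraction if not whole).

A emits 60 × 6831 = 409860 frames; B emits 60000/1001 × 6831 = 37260000/91.
Difference = 37260/91 frames (≈ 409.4505); B is behind A.

37260/91 frames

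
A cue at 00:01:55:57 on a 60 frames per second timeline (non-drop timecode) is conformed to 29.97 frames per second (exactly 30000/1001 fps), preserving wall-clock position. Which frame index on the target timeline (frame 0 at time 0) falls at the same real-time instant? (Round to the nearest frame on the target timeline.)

Source frame index: (0×3600 + 1×60 + 55) × 60 + 57 = 6957.
Real time: 6957 / (60) = 2319/20 s.
Target frame: (2319/20) × (30000/1001) = 3478500/1001 ≈ 3475.025 → 3475.

frame 3475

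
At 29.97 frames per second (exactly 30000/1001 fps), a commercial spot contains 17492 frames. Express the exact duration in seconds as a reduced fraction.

4377373/7500 seconds

Running time = 17492 ÷ (30000/1001) = 17492 × 1001/30000 = 4377373/7500 s.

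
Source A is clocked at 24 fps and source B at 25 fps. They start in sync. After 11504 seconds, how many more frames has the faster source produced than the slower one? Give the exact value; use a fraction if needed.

11504 frames

A emits 24 × 11504 = 276096 frames; B emits 25 × 11504 = 287600.
Difference = 11504 frames; B is ahead of A.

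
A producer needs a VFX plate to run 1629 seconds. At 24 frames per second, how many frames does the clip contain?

Frames = 1629 × 24 = 39096.

39096 frames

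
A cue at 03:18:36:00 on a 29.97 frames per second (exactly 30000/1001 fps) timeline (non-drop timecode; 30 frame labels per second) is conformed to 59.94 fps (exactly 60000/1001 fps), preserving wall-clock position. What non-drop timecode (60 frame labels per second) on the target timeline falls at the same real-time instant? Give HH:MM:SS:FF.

Source frame index: (3×3600 + 18×60 + 36) × 30 + 0 = 357480.
Real time: 357480 / (30000/1001) = 2981979/250 s.
Target frame: (2981979/250) × (60000/1001) = 714960.
At 60 labels/s: frame 714960 → 03:18:36:00.

03:18:36:00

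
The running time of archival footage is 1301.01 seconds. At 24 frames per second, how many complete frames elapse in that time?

Frames = 1301.01 × 24 = 780606/25 ≈ 31224.2400.
Complete frames: 31224.

31224 frames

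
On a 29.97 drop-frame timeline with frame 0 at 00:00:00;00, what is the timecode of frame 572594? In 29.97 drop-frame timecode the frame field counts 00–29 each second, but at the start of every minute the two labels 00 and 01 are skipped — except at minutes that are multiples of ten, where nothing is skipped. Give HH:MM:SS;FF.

Ten DF minutes hold 17982 frames, so frame 572594 lies in block 31 (frames 557442–575423) with 15152 frames into that block.
The block's first minute is 1800 frames and the rest 1798 each; 15152 frames reaches minute 8, so 31 × 18 + 8 × 2 = 574 labels have been skipped so far.
Adding those back, label number 572594 + 574 = 573168 at 30 labels/s is 19105 s + 18 f = 5 h 18 min 25 s frame 18, i.e. 05:18:25;18.

05:18:25;18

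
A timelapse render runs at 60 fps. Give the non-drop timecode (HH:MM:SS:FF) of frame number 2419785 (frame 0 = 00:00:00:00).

2419785 ÷ 60 = 40329 full seconds, remainder 45 frames.
40329 s = 11 h 12 min 9 s.
Timecode: 11:12:09:45.

11:12:09:45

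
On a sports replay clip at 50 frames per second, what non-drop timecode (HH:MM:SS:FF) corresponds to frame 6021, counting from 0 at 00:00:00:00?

00:02:00:21

6021 ÷ 50 = 120 full seconds, remainder 21 frames.
120 s = 0 h 2 min 0 s.
Timecode: 00:02:00:21.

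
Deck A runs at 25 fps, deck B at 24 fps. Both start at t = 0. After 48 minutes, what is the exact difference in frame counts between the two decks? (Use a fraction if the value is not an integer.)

48 min = 2880 s.
A emits 25 × 2880 = 72000 frames; B emits 24 × 2880 = 69120.
Difference = 2880 frames; B is behind A.

2880 frames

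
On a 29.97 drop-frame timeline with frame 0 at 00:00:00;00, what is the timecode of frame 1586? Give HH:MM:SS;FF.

Ten DF minutes hold 17982 frames, so frame 1586 lies in block 0 (frames 0–17981) with 1586 frames into that block.
The block's first minute is 1800 frames and the rest 1798 each; 1586 frames reaches minute 0, so 0 × 18 + 0 × 2 = 0 labels have been skipped so far.
Adding those back, label number 1586 + 0 = 1586 at 30 labels/s is 52 s + 26 f = 0 h 0 min 52 s frame 26, i.e. 00:00:52;26.

00:00:52;26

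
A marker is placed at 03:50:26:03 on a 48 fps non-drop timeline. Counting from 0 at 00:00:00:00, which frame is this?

Total seconds to the label: (3 × 3600 + 50 × 60 + 26) = 13826.
Frame index = 13826 × 48 + 3 = 663651.

663651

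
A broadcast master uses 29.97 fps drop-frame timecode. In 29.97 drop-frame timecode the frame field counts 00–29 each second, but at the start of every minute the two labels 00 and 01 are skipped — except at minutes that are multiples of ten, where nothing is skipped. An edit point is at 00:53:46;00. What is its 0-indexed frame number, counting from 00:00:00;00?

96684

As if non-drop at 30 labels/s: (0 × 3600 + 53 × 60 + 46) × 30 + 0 = 96780.
Minute boundaries passed: 53; those not divisible by 10: 53 − 5 = 48; dropped labels = 2 × 48 = 96.
Actual frame index = 96780 − 96 = 96684.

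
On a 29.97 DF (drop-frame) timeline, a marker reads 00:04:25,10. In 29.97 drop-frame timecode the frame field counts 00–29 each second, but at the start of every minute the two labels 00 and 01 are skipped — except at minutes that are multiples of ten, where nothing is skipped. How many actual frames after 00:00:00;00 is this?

7952

As if non-drop at 30 labels/s: (0 × 3600 + 4 × 60 + 25) × 30 + 10 = 7960.
Minute boundaries passed: 4; those not divisible by 10: 4 − 0 = 4; dropped labels = 2 × 4 = 8.
Actual frame index = 7960 − 8 = 7952.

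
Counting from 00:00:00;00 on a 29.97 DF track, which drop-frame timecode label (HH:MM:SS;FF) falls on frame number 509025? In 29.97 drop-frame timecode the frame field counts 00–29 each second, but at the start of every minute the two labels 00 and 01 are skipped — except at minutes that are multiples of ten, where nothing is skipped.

04:43:04;15

Each 10-minute DF block holds 10 × 60 × 30 − 9 × 2 = 17982 frames. 509025 ÷ 17982 → 28 full blocks, remainder 5529.
Within the partial block the first minute is 1800 frames and each further minute 1798, so 3 further minute boundaries passed. Total skipped labels = 18 × 28 + 2 × 3 = 510.
Non-drop label index = 509025 + 510 = 509535; at 30 labels/s that is 04:43:04:15, i.e. DF 04:43:04;15.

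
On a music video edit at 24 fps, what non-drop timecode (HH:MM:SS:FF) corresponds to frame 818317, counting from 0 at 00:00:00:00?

09:28:16:13

818317 ÷ 24 = 34096 full seconds, remainder 13 frames.
34096 s = 9 h 28 min 16 s.
Timecode: 09:28:16:13.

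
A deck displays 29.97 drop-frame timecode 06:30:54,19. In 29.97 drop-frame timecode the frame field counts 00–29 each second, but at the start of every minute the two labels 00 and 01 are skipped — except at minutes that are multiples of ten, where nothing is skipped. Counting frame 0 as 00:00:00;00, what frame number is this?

702937

Complete 10-minute blocks: 39, each 17982 frames → 701298.
Remaining 0 whole minutes in the current block: 0 frames.
Within the current minute: 54 × 30 + 19 = 1639. Total = 701298 + 0 + 1639 = 702937.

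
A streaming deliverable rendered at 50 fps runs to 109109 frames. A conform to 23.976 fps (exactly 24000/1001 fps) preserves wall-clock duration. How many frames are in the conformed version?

52320 frames

Target frames = source frames × (target rate / source rate) = 109109 × (24000/1001)/(50) = 109109 × 480/1001 = 52320.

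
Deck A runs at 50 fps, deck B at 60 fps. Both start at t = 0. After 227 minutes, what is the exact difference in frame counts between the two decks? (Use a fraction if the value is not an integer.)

227 min = 13620 s.
A emits 50 × 13620 = 681000 frames; B emits 60 × 13620 = 817200.
Difference = 136200 frames; B is ahead of A.

136200 frames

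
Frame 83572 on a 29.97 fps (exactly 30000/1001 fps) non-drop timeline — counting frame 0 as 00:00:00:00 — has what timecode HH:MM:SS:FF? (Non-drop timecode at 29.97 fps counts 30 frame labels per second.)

00:46:25:22

83572 ÷ 30 = 2785 full seconds, remainder 22 frames.
2785 s = 0 h 46 min 25 s.
Timecode: 00:46:25:22.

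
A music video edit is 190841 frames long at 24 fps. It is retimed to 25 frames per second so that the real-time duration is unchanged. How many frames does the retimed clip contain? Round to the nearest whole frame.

198793 frames

Frames at target rate = 190841 × (25) / (24) = 4771025/24 ≈ 198792.708.
Nearest whole frame: 198793.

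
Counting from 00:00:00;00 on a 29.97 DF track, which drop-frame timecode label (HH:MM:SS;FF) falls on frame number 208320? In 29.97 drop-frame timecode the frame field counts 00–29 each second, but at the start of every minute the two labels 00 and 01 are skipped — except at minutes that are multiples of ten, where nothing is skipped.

01:55:50;28

Each 10-minute DF block holds 10 × 60 × 30 − 9 × 2 = 17982 frames. 208320 ÷ 17982 → 11 full blocks, remainder 10518.
Within the partial block the first minute is 1800 frames and each further minute 1798, so 5 further minute boundaries passed. Total skipped labels = 18 × 11 + 2 × 5 = 208.
Non-drop label index = 208320 + 208 = 208528; at 30 labels/s that is 01:55:50:28, i.e. DF 01:55:50;28.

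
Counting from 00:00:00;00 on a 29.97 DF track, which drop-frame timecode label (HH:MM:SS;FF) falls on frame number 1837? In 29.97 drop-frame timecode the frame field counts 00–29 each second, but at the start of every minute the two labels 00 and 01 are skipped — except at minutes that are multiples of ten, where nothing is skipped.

00:01:01;09

Ten DF minutes hold 17982 frames, so frame 1837 lies in block 0 (frames 0–17981) with 1837 frames into that block.
The block's first minute is 1800 frames and the rest 1798 each; 1837 frames reaches minute 1, so 0 × 18 + 1 × 2 = 2 labels have been skipped so far.
Adding those back, label number 1837 + 2 = 1839 at 30 labels/s is 61 s + 9 f = 0 h 1 min 1 s frame 9, i.e. 00:01:01;09.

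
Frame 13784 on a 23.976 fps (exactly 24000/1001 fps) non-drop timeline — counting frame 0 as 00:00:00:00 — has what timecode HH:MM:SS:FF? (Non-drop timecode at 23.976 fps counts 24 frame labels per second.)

00:09:34:08

13784 ÷ 24 = 574 full seconds, remainder 8 frames.
574 s = 0 h 9 min 34 s.
Timecode: 00:09:34:08.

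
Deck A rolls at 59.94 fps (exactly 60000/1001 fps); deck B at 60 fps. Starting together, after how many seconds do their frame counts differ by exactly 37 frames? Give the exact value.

The gap grows by |60 − 60000/1001| = 60/1001 frames per second.
Time for a 37-frame gap: 37 ÷ (60/1001) = 37037/60 s.

37037/60 seconds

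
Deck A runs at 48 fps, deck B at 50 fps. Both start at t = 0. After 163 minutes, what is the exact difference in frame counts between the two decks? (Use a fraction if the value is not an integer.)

163 min = 9780 s.
A emits 48 × 9780 = 469440 frames; B emits 50 × 9780 = 489000.
Difference = 19560 frames; B is ahead of A.

19560 frames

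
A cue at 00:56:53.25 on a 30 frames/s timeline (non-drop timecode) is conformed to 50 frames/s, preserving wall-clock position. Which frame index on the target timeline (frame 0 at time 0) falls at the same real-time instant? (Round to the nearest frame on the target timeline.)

frame 170692

Source frame index: (0×3600 + 56×60 + 53) × 30 + 25 = 102415.
Real time: 102415 / (30) = 20483/6 s.
Target frame: (20483/6) × (50) = 512075/3 ≈ 170691.667 → 170692.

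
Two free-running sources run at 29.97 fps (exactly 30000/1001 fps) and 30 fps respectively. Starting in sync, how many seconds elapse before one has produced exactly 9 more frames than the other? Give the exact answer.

300.3 seconds

The gap grows by |30 − 30000/1001| = 30/1001 frames per second.
Time for a 9-frame gap: 9 ÷ (30/1001) = 300.3 s.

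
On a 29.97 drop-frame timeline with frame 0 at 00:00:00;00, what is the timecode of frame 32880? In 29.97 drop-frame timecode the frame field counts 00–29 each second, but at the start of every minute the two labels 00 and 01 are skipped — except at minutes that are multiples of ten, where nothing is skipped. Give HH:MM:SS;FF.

Each 10-minute DF block holds 10 × 60 × 30 − 9 × 2 = 17982 frames. 32880 ÷ 17982 → 1 full block, remainder 14898.
Within the partial block the first minute is 1800 frames and each further minute 1798, so 8 further minute boundaries passed. Total skipped labels = 18 × 1 + 2 × 8 = 34.
Non-drop label index = 32880 + 34 = 32914; at 30 labels/s that is 00:18:17:04, i.e. DF 00:18:17;04.

00:18:17;04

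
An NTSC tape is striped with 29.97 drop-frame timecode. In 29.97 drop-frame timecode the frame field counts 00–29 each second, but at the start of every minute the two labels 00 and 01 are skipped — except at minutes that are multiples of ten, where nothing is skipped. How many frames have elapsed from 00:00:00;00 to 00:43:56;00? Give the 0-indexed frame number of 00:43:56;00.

Complete 10-minute blocks: 4, each 17982 frames → 71928.
Remaining 3 whole minutes in the current block: 1800 + 2 × 1798 = 5396 frames.
Within the current minute: 56 × 30 + 0 − 2 = 1678 (labels ;00/;01 skipped at this minute). Total = 71928 + 5396 + 1678 = 79002.

79002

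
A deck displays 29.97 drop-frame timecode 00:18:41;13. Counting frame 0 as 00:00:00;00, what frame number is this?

33609

Complete 10-minute blocks: 1, each 17982 frames → 17982.
Remaining 8 whole minutes in the current block: 1800 + 7 × 1798 = 14386 frames.
Within the current minute: 41 × 30 + 13 − 2 = 1241 (labels ;00/;01 skipped at this minute). Total = 17982 + 14386 + 1241 = 33609.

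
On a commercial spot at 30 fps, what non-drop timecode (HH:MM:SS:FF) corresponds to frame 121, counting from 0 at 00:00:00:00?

00:00:04:01

121 ÷ 30 = 4 full seconds, remainder 1 frame.
4 s = 0 h 0 min 4 s.
Timecode: 00:00:04:01.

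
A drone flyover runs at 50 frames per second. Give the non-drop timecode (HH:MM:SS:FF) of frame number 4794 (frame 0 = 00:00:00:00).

4794 ÷ 50 = 95 full seconds, remainder 44 frames.
95 s = 0 h 1 min 35 s.
Timecode: 00:01:35:44.

00:01:35:44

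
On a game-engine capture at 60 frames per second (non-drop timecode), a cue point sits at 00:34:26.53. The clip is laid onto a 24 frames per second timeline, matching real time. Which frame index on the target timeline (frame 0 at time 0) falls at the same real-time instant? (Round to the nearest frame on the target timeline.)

Source frame index: (0×3600 + 34×60 + 26) × 60 + 53 = 124013.
Real time: 124013 / (60) = 124013/60 s.
Target frame: (124013/60) × (24) = 248026/5 ≈ 49605.200 → 49605.

frame 49605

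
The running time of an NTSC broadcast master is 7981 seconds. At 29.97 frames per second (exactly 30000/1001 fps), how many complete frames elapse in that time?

239190 frames

Frames = 7981 × 30000/1001 = 239430000/1001 ≈ 239190.8092.
Complete frames: 239190.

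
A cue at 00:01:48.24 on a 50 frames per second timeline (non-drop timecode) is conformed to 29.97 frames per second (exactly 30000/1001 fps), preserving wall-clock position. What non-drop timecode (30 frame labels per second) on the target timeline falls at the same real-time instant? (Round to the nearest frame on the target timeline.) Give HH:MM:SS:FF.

00:01:48:11

Source frame index: (0×3600 + 1×60 + 48) × 50 + 24 = 5424.
Real time: 5424 / (50) = 2712/25 s.
Target frame: (2712/25) × (30000/1001) = 3254400/1001 ≈ 3251.149 → 3251.
At 30 labels/s: frame 3251 → 00:01:48:11.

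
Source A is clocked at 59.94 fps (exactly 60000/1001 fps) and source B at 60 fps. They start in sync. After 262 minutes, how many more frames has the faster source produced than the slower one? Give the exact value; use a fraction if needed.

262 min = 15720 s.
A emits 60000/1001 × 15720 = 943200000/1001 frames; B emits 60 × 15720 = 943200.
Difference = 943200/1001 frames (≈ 942.2577); B is ahead of A.

943200/1001 frames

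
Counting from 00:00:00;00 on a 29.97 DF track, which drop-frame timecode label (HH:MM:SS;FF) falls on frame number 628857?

Each 10-minute DF block holds 10 × 60 × 30 − 9 × 2 = 17982 frames. 628857 ÷ 17982 → 34 full blocks, remainder 17469.
Within the partial block the first minute is 1800 frames and each further minute 1798, so 9 further minute boundaries passed. Total skipped labels = 18 × 34 + 2 × 9 = 630.
Non-drop label index = 628857 + 630 = 629487; at 30 labels/s that is 05:49:42:27, i.e. DF 05:49:42;27.

05:49:42;27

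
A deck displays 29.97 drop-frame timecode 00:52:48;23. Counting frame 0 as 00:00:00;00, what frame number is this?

Complete 10-minute blocks: 5, each 17982 frames → 89910.
Remaining 2 whole minutes in the current block: 1800 + 1 × 1798 = 3598 frames.
Within the current minute: 48 × 30 + 23 − 2 = 1461 (labels ;00/;01 skipped at this minute). Total = 89910 + 3598 + 1461 = 94969.

94969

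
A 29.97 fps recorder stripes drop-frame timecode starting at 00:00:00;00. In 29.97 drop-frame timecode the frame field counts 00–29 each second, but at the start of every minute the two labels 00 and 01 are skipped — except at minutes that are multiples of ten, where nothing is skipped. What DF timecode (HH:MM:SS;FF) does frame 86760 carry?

00:48:14;28

Each 10-minute DF block holds 10 × 60 × 30 − 9 × 2 = 17982 frames. 86760 ÷ 17982 → 4 full blocks, remainder 14832.
Within the partial block the first minute is 1800 frames and each further minute 1798, so 8 further minute boundaries passed. Total skipped labels = 18 × 4 + 2 × 8 = 88.
Non-drop label index = 86760 + 88 = 86848; at 30 labels/s that is 00:48:14:28, i.e. DF 00:48:14;28.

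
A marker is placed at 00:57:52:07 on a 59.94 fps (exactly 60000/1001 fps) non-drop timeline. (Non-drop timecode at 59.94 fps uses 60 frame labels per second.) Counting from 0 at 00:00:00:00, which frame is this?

208327

Total seconds to the label: (0 × 3600 + 57 × 60 + 52) = 3472.
Frame index = 3472 × 60 + 7 = 208327.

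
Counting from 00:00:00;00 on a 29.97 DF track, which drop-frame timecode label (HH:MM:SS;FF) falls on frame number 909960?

08:26:02;12

Ten DF minutes hold 17982 frames, so frame 909960 lies in block 50 (frames 899100–917081) with 10860 frames into that block.
The block's first minute is 1800 frames and the rest 1798 each; 10860 frames reaches minute 6, so 50 × 18 + 6 × 2 = 912 labels have been skipped so far.
Adding those back, label number 909960 + 912 = 910872 at 30 labels/s is 30362 s + 12 f = 8 h 26 min 2 s frame 12, i.e. 08:26:02;12.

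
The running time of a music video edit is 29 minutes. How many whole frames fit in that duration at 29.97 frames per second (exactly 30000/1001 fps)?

52147 frames

29 min = 1740 s.
Frames = 1740 × 30000/1001 = 52200000/1001 ≈ 52147.8521.
Complete frames: 52147.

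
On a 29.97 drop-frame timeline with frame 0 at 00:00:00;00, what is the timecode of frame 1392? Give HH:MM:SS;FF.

00:00:46;12

Each 10-minute DF block holds 10 × 60 × 30 − 9 × 2 = 17982 frames. 1392 ÷ 17982 → 0 full blocks, remainder 1392.
Within the partial block the first minute is 1800 frames and each further minute 1798, so 0 further minute boundaries passed. Total skipped labels = 18 × 0 + 2 × 0 = 0.
Non-drop label index = 1392 + 0 = 1392; at 30 labels/s that is 00:00:46:12, i.e. DF 00:00:46;12.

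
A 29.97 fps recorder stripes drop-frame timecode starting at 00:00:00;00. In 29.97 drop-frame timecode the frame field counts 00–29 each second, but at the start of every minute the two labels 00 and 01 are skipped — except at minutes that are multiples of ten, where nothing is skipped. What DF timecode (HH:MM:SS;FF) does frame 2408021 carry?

22:19:07;23

Each 10-minute DF block holds 10 × 60 × 30 − 9 × 2 = 17982 frames. 2408021 ÷ 17982 → 133 full blocks, remainder 16415.
Within the partial block the first minute is 1800 frames and each further minute 1798, so 9 further minute boundaries passed. Total skipped labels = 18 × 133 + 2 × 9 = 2412.
Non-drop label index = 2408021 + 2412 = 2410433; at 30 labels/s that is 22:19:07:23, i.e. DF 22:19:07;23.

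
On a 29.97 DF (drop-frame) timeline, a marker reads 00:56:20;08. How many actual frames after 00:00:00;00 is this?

101306

As if non-drop at 30 labels/s: (0 × 3600 + 56 × 60 + 20) × 30 + 8 = 101408.
Minute boundaries passed: 56; those not divisible by 10: 56 − 5 = 51; dropped labels = 2 × 51 = 102.
Actual frame index = 101408 − 102 = 101306.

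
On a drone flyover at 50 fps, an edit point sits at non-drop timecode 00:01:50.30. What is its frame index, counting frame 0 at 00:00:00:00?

Total seconds to the label: (0 × 3600 + 1 × 60 + 50) = 110.
Frame index = 110 × 50 + 30 = 5530.

5530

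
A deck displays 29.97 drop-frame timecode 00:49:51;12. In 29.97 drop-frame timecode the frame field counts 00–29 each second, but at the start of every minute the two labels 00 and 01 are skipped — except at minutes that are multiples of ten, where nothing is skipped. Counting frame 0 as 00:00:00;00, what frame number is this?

Complete 10-minute blocks: 4, each 17982 frames → 71928.
Remaining 9 whole minutes in the current block: 1800 + 8 × 1798 = 16184 frames.
Within the current minute: 51 × 30 + 12 − 2 = 1540 (labels ;00/;01 skipped at this minute). Total = 71928 + 16184 + 1540 = 89652.

89652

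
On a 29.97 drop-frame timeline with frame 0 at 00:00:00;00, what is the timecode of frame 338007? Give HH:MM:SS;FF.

Ten DF minutes hold 17982 frames, so frame 338007 lies in block 18 (frames 323676–341657) with 14331 frames into that block.
The block's first minute is 1800 frames and the rest 1798 each; 14331 frames reaches minute 7, so 18 × 18 + 7 × 2 = 338 labels have been skipped so far.
Adding those back, label number 338007 + 338 = 338345 at 30 labels/s is 11278 s + 5 f = 3 h 7 min 58 s frame 5, i.e. 03:07:58;05.

03:07:58;05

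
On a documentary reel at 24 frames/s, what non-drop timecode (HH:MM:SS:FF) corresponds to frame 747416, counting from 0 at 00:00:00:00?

08:39:02:08

747416 ÷ 24 = 31142 full seconds, remainder 8 frames.
31142 s = 8 h 39 min 2 s.
Timecode: 08:39:02:08.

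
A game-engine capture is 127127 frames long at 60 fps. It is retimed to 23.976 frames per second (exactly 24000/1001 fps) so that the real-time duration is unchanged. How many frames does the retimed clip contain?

Target frames = source frames × (target rate / source rate) = 127127 × (24000/1001)/(60) = 127127 × 400/1001 = 50800.

50800 frames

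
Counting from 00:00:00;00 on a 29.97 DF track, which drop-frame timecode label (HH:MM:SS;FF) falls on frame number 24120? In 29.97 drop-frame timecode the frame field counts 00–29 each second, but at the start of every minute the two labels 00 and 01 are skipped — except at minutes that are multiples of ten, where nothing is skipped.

Ten DF minutes hold 17982 frames, so frame 24120 lies in block 1 (frames 17982–35963) with 6138 frames into that block.
The block's first minute is 1800 frames and the rest 1798 each; 6138 frames reaches minute 3, so 1 × 18 + 3 × 2 = 24 labels have been skipped so far.
Adding those back, label number 24120 + 24 = 24144 at 30 labels/s is 804 s + 24 f = 0 h 13 min 24 s frame 24, i.e. 00:13:24;24.

00:13:24;24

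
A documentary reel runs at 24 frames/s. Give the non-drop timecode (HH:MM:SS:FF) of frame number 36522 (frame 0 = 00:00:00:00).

00:25:21:18

36522 ÷ 24 = 1521 full seconds, remainder 18 frames.
1521 s = 0 h 25 min 21 s.
Timecode: 00:25:21:18.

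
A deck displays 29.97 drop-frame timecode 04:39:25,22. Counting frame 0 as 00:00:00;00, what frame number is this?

502468

Complete 10-minute blocks: 27, each 17982 frames → 485514.
Remaining 9 whole minutes in the current block: 1800 + 8 × 1798 = 16184 frames.
Within the current minute: 25 × 30 + 22 − 2 = 770 (labels ;00/;01 skipped at this minute). Total = 485514 + 16184 + 770 = 502468.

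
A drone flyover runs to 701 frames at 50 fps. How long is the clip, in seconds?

14.02 seconds

Running time = 701 / (50) = 14.02 s.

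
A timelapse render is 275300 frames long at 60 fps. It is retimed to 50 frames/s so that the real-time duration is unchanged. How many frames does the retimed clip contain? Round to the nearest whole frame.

229417 frames

Frames at target rate = 275300 × (50) / (60) = 688250/3 ≈ 229416.667.
Nearest whole frame: 229417.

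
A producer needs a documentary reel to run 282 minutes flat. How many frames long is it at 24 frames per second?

406080 frames

282 min = 16920 s.
Frames = 16920 × 24 = 406080.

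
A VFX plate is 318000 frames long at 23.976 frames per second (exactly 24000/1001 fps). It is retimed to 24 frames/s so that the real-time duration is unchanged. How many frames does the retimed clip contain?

Target frames = source frames × (target rate / source rate) = 318000 × (24)/(24000/1001) = 318000 × 1001/1000 = 318318.

318318 frames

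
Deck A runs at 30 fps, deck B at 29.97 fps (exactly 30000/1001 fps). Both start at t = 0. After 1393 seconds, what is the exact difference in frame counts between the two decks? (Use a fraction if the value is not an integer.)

A emits 30 × 1393 = 41790 frames; B emits 30000/1001 × 1393 = 5970000/143.
Difference = 5970/143 frames (≈ 41.7483); B is behind A.

5970/143 frames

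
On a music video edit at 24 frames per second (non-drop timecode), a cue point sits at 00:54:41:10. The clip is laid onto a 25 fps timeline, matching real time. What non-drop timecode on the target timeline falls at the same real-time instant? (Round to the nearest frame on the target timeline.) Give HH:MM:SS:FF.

Source frame index: (0×3600 + 54×60 + 41) × 24 + 10 = 78754.
Real time: 78754 / (24) = 39377/12 s.
Target frame: (39377/12) × (25) = 984425/12 ≈ 82035.417 → 82035.
At 25 labels/s: frame 82035 → 00:54:41:10.

00:54:41:10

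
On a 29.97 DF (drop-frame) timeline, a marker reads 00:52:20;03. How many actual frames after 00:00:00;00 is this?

As if non-drop at 30 labels/s: (0 × 3600 + 52 × 60 + 20) × 30 + 3 = 94203.
Minute boundaries passed: 52; those not divisible by 10: 52 − 5 = 47; dropped labels = 2 × 47 = 94.
Actual frame index = 94203 − 94 = 94109.

94109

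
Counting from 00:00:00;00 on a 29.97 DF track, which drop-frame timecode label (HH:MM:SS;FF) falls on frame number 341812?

03:10:05;04

Ten DF minutes hold 17982 frames, so frame 341812 lies in block 19 (frames 341658–359639) with 154 frames into that block.
The block's first minute is 1800 frames and the rest 1798 each; 154 frames reaches minute 0, so 19 × 18 + 0 × 2 = 342 labels have been skipped so far.
Adding those back, label number 341812 + 342 = 342154 at 30 labels/s is 11405 s + 4 f = 3 h 10 min 5 s frame 4, i.e. 03:10:05;04.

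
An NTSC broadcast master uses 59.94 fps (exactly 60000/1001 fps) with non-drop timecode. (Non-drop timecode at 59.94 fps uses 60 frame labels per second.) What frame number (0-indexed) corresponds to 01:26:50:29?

Total seconds to the label: (1 × 3600 + 26 × 60 + 50) = 5210.
Frame index = 5210 × 60 + 29 = 312629.

frame 312629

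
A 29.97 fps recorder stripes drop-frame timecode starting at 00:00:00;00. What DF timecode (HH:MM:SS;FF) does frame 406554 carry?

03:46:05;12

Ten DF minutes hold 17982 frames, so frame 406554 lies in block 22 (frames 395604–413585) with 10950 frames into that block.
The block's first minute is 1800 frames and the rest 1798 each; 10950 frames reaches minute 6, so 22 × 18 + 6 × 2 = 408 labels have been skipped so far.
Adding those back, label number 406554 + 408 = 406962 at 30 labels/s is 13565 s + 12 f = 3 h 46 min 5 s frame 12, i.e. 03:46:05;12.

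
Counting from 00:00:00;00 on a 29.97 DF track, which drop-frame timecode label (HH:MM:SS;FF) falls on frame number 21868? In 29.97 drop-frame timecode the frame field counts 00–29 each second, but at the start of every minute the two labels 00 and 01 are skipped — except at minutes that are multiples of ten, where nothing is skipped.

00:12:09;20

Ten DF minutes hold 17982 frames, so frame 21868 lies in block 1 (frames 17982–35963) with 3886 frames into that block.
The block's first minute is 1800 frames and the rest 1798 each; 3886 frames reaches minute 2, so 1 × 18 + 2 × 2 = 22 labels have been skipped so far.
Adding those back, label number 21868 + 22 = 21890 at 30 labels/s is 729 s + 20 f = 0 h 12 min 9 s frame 20, i.e. 00:12:09;20.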